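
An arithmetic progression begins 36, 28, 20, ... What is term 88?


aₙ = a₁ + (n-1)d
= 36 + (88-1)×-8
= 36 - 696
= -660

a_88 = -660


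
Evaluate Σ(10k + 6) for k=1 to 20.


Σ(10k+6) = 10·Σk + 6·n
= 10·210 + 6·20
= 2100 + 120 = 2220

Σ = 2220


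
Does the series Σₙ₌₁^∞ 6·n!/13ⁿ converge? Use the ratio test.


aₙ = 6·n!/13^n
a_{n+1}/aₙ = (n+1)!/13^(n+1) × 13^n/n!  (constant 6 cancels)
= (n+1)/13
L = lim(n→∞) (n+1)/13 = ∞
L > 1 → series DIVERGES

Diverges (ratio test: L = ∞ > 1)


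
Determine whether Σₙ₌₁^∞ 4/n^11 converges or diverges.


p-series test: Σ c/n^p converges if p > 1, diverges if p ≤ 1 (constant c > 0 doesn't affect convergence).
p = 11
11 > 1 → CONVERGES

Converges (p = 11 > 1)


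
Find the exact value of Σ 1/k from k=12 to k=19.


Σₖ₌12^19 1/k = 1/12 + 1/13 + 1/14 + 1/15 + 1/16 + 1/17 + 1/18 + 1/19
= 11171129/21162960
≈ 0.5279

Sum = 11171129/21162960 ≈ 0.5279


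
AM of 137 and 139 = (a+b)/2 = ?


AM = (137 + 139)/2 = 276/2 = 138

AM = 138


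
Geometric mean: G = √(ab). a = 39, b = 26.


GM = √(39×26) = √1014 = 31.8434

GM = 31.8434


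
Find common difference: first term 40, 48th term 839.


d = (aₙ - a₁)/(n-1)
= (839 - 40)/(48-1)
= 799/47 = 17

d = 17


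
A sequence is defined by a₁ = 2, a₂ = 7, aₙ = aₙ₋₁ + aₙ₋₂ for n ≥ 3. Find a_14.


Computing iteratively: 2, 7, 9, 16, 25, 41, 66, 107, 173, 280, 453, 733, ...
a_14 = 1919

a_14 = 1919


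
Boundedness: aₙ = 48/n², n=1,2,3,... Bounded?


a₁ = 48, a₂ = 48/4, a₃ = 48/9, ...
0 < aₙ ≤ 48 for all n ≥ 1
The sequence IS bounded

Bounded (0 < aₙ ≤ 48)


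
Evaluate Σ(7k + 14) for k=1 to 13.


Σ(7k+14) = 7·Σk + 14·n
= 7·91 + 14·13
= 637 + 182 = 819

Σ = 819


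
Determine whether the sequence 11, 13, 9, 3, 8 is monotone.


Differences: 2, -4, -6, 5
Difference at position 1 is +2 (> 0) but position 2 is -4 (< 0) — sequence both rises and falls
→ NOT monotonic

Not monotonic


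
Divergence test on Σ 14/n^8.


lim(n→∞) 14/n^8 = 0
lim aₙ = 0 → nth-term test is INCONCLUSIVE
(Need other tests; this is actually a convergent p-series with p=8 > 1)

Inconclusive (lim aₙ = 0; need another test)


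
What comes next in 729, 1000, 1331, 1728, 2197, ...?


Pattern: perfect cubes: n³
Terms: 729, 1000, 1331, 1728, 2197
Next term = 2744

Next term = 2744


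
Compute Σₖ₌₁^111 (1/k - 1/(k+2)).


Telescoping with gap 2: two head and two tail terms survive.
= (1 + 1/2) - (1/112 + 1/113)
= 3/2 - 1/112 - 1/113 = 18759/12656

Sum = 18759/12656


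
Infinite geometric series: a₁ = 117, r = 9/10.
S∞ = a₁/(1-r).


S∞ = a₁/(1-r) = 117/(1 - 9/10)
= 117/(1/10)
= 1170

S∞ = 1170


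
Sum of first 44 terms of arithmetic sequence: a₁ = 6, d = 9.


aₙ = 6 + (44-1)×9 = 393
Sₙ = n(a₁+aₙ)/2 = 44×(6+393)/2
= 44×399/2 = 8778

S_44 = 8778


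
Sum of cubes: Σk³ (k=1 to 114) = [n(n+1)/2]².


n(n+1)/2 = 114×115/2 = 6555
Σk³ = 6555² = 42968025

Σk³ = 42968025


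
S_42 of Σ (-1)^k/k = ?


S = -1 + 1/2 - 1/3 + 1/4 - 1/5 + 1/6 - 1/7 + 1/8 ± ...
= -0.6814
(Full series converges to -ln(2) ≈ -0.6931)

S_42 = -0.6814


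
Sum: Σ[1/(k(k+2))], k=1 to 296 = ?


1/(k(k+2)) = (1/2)·(1/k - 1/(k+2)) (partial fractions)
Telescoping: Σ = (1/2)·(1 + 1/2 - 1/297 - 1/298) = 33041/44253

Sum = 33041/44253


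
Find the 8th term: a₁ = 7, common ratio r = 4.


aₙ = a₁·r^(n-1)
= 7×4^7
= 7×16384
= 114688

a_8 = 114688


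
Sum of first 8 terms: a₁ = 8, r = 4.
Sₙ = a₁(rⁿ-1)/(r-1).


Sₙ = 8×(4^8 - 1)/(4 - 1)
= 8×(65536 - 1)/3
= 8×65535/3
= 174760

S_8 = 174760


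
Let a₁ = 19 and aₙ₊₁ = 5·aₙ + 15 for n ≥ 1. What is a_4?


Computing step by step:
a_1 = 19
a_2 = 110
a_3 = 565
a_4 = 2840


a_4 = 2840


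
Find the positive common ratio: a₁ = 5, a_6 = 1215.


r^(n-1) = aₙ/a₁
r^5 = 1215/5 = 243
r = 243^(1/5)
= 3

r = 3


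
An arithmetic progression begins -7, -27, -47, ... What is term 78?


aₙ = a₁ + (n-1)d
= -7 + (78-1)×-20
= -7 - 1540
= -1547

a_78 = -1547


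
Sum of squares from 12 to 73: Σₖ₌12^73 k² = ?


Σₖ₌12^73 k² = Σₖ₌₁^73 k² − Σₖ₌₁^11 k²
= 73·74·147/6 − 11·12·23/6
= 132349 − 506 = 131843

Σk² = 131843


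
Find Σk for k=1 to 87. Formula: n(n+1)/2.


n(n+1)/2 = 87×88/2 = 7656/2 = 3828

Σk = 3828


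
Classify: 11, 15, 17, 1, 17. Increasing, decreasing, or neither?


Differences: 4, 2, -16, 16
Difference at position 1 is +4 (> 0) but position 3 is -16 (< 0) — sequence both rises and falls
→ NOT monotonic

Not monotonic


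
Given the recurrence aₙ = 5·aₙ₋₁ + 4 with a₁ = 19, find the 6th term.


Computing step by step:
a_1 = 19
a_2 = 99
a_3 = 499
a_4 = 2499
a_5 = 12499
a_6 = 62499


a_6 = 62499


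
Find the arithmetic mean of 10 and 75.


AM = (10 + 75)/2 = 85/2 = 42.5

AM = 42.5


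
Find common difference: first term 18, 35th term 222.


d = (aₙ - a₁)/(n-1)
= (222 - 18)/(35-1)
= 204/34 = 6

d = 6


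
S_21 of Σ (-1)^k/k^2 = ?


S = -1 + 1/4 - 1/9 + 1/16 - 1/25 + 1/36 - 1/49 + 1/64 ± ...
= -0.8235
(Full series converges to -π²/12 ≈ -0.8225)

S_21 = -0.8235


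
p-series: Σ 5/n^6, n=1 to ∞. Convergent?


p-series test: Σ c/n^p converges if p > 1, diverges if p ≤ 1 (constant c > 0 doesn't affect convergence).
p = 6
6 > 1 → CONVERGES

Converges (p = 6 > 1)


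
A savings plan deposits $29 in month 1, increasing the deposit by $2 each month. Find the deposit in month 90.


aₙ = a₁ + (n-1)d
= 29 + (90-1)×2
= 29 + 178
= 207

a_90 = 207


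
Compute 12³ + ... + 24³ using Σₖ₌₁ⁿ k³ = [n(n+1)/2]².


Σₖ₌12^24 k³ = [24·25/2]² − [11·12/2]²
= 90000 − 4356 = 85644

Σk³ = 85644


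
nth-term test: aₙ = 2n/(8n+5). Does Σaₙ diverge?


lim(n→∞) 2n/(8n+5) = 2/8 = 1/4  (divide numerator and denominator by n)
lim aₙ = 1/4 ≠ 0 → series DIVERGES

Diverges (lim aₙ = 1/4 ≠ 0)


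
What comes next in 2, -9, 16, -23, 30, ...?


Pattern: alternating sign, magnitude arithmetic (d=7)
Terms: 2, -9, 16, -23, 30
Next term = -37

Next term = -37


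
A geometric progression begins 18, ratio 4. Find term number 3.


aₙ = a₁·r^(n-1)
= 18×4^2
= 18×16
= 288

a_3 = 288


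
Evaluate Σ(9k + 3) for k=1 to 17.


Σ(9k+3) = 9·Σk + 3·n
= 9·153 + 3·17
= 1377 + 51 = 1428

Σ = 1428


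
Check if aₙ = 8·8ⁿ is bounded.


aₙ = 8·8ⁿ → as n→∞, aₙ→∞ (since base 8 > 1)
No finite upper bound exists
The sequence is UNBOUNDED

Unbounded (aₙ → ∞ as n → ∞)


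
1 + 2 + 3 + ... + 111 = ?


n(n+1)/2 = 111×112/2 = 12432/2 = 6216

Σk = 6216


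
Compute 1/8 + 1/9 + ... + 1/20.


Σₖ₌8^20 1/k = 1/8 + 1/9 + 1/10 + ... + 1/20
= 77976391/77597520
≈ 1.0049

Sum = 77976391/77597520 ≈ 1.0049


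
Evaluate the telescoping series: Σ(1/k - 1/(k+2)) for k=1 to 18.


Telescoping with gap 2: two head and two tail terms survive.
= (1 + 1/2) - (1/19 + 1/20)
= 3/2 - 1/19 - 1/20 = 531/380

Sum = 531/380


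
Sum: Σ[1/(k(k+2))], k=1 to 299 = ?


1/(k(k+2)) = (1/2)·(1/k - 1/(k+2)) (partial fractions)
Telescoping: Σ = (1/2)·(1 + 1/2 - 1/300 - 1/301) = 134849/180600

Sum = 134849/180600


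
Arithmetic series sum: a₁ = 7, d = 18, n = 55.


aₙ = 7 + (55-1)×18 = 979
Sₙ = n(a₁+aₙ)/2 = 55×(7+979)/2
= 55×986/2 = 27115

S_55 = 27115


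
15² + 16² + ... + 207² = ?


Σₖ₌15^207 k² = Σₖ₌₁^207 k² − Σₖ₌₁^14 k²
= 207·208·415/6 − 14·15·29/6
= 2978040 − 1015 = 2977025

Σk² = 2977025


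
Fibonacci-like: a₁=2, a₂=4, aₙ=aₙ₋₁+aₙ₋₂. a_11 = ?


Computing iteratively: 2, 4, 6, 10, 16, 26, 42, 68, 110, 178, 288
a_11 = 288

a_11 = 288


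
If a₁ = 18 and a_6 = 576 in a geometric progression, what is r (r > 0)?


r^(n-1) = aₙ/a₁
r^5 = 576/18 = 32
r = 32^(1/5)
= 2

r = 2


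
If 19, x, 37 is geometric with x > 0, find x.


GM = √(19×37) = √703 = 26.5141

GM = 26.5141


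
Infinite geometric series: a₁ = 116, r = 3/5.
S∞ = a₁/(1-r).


S∞ = a₁/(1-r) = 116/(1 - 3/5)
= 116/(2/5)
= 290

S∞ = 290


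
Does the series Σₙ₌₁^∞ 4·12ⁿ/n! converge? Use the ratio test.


aₙ = 4·12^n/n!
a_{n+1}/aₙ = 12^(n+1)/(n+1)! × n!/12^n  (constant 4 cancels)
= 12/(n+1)
L = lim(n→∞) 12/(n+1) = 0
L < 1 → series CONVERGES

Converges (ratio test: L = 0 < 1)


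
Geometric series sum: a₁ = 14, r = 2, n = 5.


Sₙ = 14×(2^5 - 1)/(2 - 1)
= 14×(32 - 1)/1
= 14×31/1
= 434

S_5 = 434


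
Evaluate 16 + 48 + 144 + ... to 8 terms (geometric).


Sₙ = 16×(3^8 - 1)/(3 - 1)
= 16×(6561 - 1)/2
= 16×6560/2
= 52480

S_8 = 52480


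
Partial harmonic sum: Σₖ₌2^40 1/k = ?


Σₖ₌2^40 1/k = 1/2 + 1/3 + 1/4 + ... + 1/40
= 1592457339642613/485721041551200
≈ 3.2785

Sum = 1592457339642613/485721041551200 ≈ 3.2785


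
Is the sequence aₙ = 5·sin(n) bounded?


For all n, -1 ≤ sin(n) ≤ 1, so -5 ≤ 5·sin(n) ≤ 5
Lower bound: -5, Upper bound: 5
The sequence IS bounded

Bounded (-5 ≤ aₙ ≤ 5)


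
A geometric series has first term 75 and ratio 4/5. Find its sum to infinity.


S∞ = a₁/(1-r) = 75/(1 - 4/5)
= 75/(1/5)
= 375

S∞ = 375


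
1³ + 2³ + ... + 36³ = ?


n(n+1)/2 = 36×37/2 = 666
Σk³ = 666² = 443556

Σk³ = 443556


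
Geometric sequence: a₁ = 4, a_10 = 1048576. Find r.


r^(n-1) = aₙ/a₁
r^9 = 1048576/4 = 262144
r = 262144^(1/9)
= 4

r = 4


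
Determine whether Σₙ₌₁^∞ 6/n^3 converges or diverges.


p-series test: Σ c/n^p converges if p > 1, diverges if p ≤ 1 (constant c > 0 doesn't affect convergence).
p = 3
3 > 1 → CONVERGES

Converges (p = 3 > 1)


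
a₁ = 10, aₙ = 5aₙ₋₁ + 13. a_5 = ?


Computing step by step:
a_1 = 10
a_2 = 63
a_3 = 328
a_4 = 1653
a_5 = 8278


a_5 = 8278


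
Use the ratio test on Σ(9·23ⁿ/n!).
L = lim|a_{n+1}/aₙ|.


aₙ = 9·23^n/n!
a_{n+1}/aₙ = 23^(n+1)/(n+1)! × n!/23^n  (constant 9 cancels)
= 23/(n+1)
L = lim(n→∞) 23/(n+1) = 0
L < 1 → series CONVERGES

Converges (ratio test: L = 0 < 1)


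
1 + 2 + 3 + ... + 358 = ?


n(n+1)/2 = 358×359/2 = 128522/2 = 64261

Σk = 64261


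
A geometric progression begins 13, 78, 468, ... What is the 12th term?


aₙ = a₁·r^(n-1)
= 13×6^11
= 13×362797056
= 4716361728

a_12 = 4716361728


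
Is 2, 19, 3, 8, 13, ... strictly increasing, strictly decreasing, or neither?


Differences: 17, -16, 5, 5
Difference at position 1 is +17 (> 0) but position 2 is -16 (< 0) — sequence both rises and falls
→ NOT monotonic

Not monotonic


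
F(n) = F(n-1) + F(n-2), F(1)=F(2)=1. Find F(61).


Fibonacci sequence: 1, 1, 2, 3, 5, 8, 13, 21, 34, 55, 89, ...
F(61) = 2504730781961

F(61) = 2504730781961


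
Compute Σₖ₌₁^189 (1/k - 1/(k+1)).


Telescoping: adjacent terms cancel.
= 1/1 - 1/190
= 1 - 1/190 = 189/190

Sum = 189/190


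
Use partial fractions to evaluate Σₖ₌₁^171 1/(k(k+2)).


1/(k(k+2)) = (1/2)·(1/k - 1/(k+2)) (partial fractions)
Telescoping: Σ = (1/2)·(1 + 1/2 - 1/172 - 1/173) = 44289/59512

Sum = 44289/59512


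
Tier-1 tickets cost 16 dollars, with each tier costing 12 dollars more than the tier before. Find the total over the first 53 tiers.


aₙ = 16 + (53-1)×12 = 640
Sₙ = n(a₁+aₙ)/2 = 53×(16+640)/2
= 53×656/2 = 17384

S_53 = 17384


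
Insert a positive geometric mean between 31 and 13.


GM = √(31×13) = √403 = 20.0749

GM = 20.0749


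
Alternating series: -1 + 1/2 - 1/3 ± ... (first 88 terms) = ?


S = -1 + 1/2 - 1/3 + 1/4 - 1/5 + 1/6 - 1/7 + 1/8 ± ...
= -0.6875
(Full series converges to -ln(2) ≈ -0.6931)

S_88 = -0.6875


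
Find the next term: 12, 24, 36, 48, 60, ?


Pattern: arithmetic (d=12)
Terms: 12, 24, 36, 48, 60
Next term = 72

Next term = 72


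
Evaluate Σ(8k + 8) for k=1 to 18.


Σ(8k+8) = 8·Σk + 8·n
= 8·171 + 8·18
= 1368 + 144 = 1512

Σ = 1512


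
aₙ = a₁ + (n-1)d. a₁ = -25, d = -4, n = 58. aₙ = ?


aₙ = a₁ + (n-1)d
= -25 + (58-1)×-4
= -25 - 228
= -253

a_58 = -253


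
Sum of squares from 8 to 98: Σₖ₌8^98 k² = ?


Σₖ₌8^98 k² = Σₖ₌₁^98 k² − Σₖ₌₁^7 k²
= 98·99·197/6 − 7·8·15/6
= 318549 − 140 = 318409

Σk² = 318409


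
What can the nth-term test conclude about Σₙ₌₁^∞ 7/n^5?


lim(n→∞) 7/n^5 = 0
lim aₙ = 0 → nth-term test is INCONCLUSIVE
(Need other tests; this is actually a convergent p-series with p=5 > 1)

Inconclusive (lim aₙ = 0; need another test)


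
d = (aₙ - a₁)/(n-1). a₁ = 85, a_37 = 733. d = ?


d = (aₙ - a₁)/(n-1)
= (733 - 85)/(37-1)
= 648/36 = 18

d = 18


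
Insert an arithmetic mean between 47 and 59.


AM = (47 + 59)/2 = 106/2 = 53

AM = 53


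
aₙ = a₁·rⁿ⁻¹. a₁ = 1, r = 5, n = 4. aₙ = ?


aₙ = a₁·r^(n-1)
= 1×5^3
= 1×125
= 125

a_4 = 125


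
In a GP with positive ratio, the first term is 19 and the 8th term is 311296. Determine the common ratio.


r^(n-1) = aₙ/a₁
r^7 = 311296/19 = 16384
r = 16384^(1/7)
= 4

r = 4


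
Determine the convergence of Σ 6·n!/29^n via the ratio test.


aₙ = 6·n!/29^n
a_{n+1}/aₙ = (n+1)!/29^(n+1) × 29^n/n!  (constant 6 cancels)
= (n+1)/29
L = lim(n→∞) (n+1)/29 = ∞
L > 1 → series DIVERGES

Diverges (ratio test: L = ∞ > 1)


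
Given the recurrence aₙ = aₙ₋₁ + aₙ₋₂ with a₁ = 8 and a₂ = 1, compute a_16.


Computing iteratively: 8, 1, 9, 10, 19, 29, 48, 77, 125, 202, 327, 529, ...
a_16 = 3626

a_16 = 3626


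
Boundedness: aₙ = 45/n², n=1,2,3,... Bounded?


a₁ = 45, a₂ = 45/4, a₃ = 45/9, ...
0 < aₙ ≤ 45 for all n ≥ 1
The sequence IS bounded

Bounded (0 < aₙ ≤ 45)


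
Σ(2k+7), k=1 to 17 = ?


Σ(2k+7) = 2·Σk + 7·n
= 2·153 + 7·17
= 306 + 119 = 425

Σ = 425


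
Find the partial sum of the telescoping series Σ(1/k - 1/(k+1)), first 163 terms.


Telescoping: adjacent terms cancel.
= 1/1 - 1/164
= 1 - 1/164 = 163/164

Sum = 163/164


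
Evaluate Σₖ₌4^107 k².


Σₖ₌4^107 k² = Σₖ₌₁^107 k² − Σₖ₌₁^3 k²
= 107·108·215/6 − 3·4·7/6
= 414090 − 14 = 414076

Σk² = 414076


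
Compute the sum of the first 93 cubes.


n(n+1)/2 = 93×94/2 = 4371
Σk³ = 4371² = 19105641

Σk³ = 19105641


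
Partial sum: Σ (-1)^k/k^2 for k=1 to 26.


S = -1 + 1/4 - 1/9 + 1/16 - 1/25 + 1/36 - 1/49 + 1/64 ± ...
= -0.8218
(Full series converges to -π²/12 ≈ -0.8225)

S_26 = -0.8218


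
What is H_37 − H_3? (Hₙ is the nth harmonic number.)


Σₖ₌4^37 1/k = 1/4 + 1/5 + 1/6 + ... + 1/37
= 1150310260624633/485721041551200
≈ 2.3683

Sum = 1150310260624633/485721041551200 ≈ 2.3683


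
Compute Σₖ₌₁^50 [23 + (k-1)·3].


aₙ = 23 + (50-1)×3 = 170
Sₙ = n(a₁+aₙ)/2 = 50×(23+170)/2
= 50×193/2 = 4825

S_50 = 4825


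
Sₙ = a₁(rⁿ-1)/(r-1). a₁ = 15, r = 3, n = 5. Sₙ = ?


Sₙ = 15×(3^5 - 1)/(3 - 1)
= 15×(243 - 1)/2
= 15×242/2
= 1815

S_5 = 1815


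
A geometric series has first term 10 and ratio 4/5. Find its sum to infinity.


S∞ = a₁/(1-r) = 10/(1 - 4/5)
= 10/(1/5)
= 50

S∞ = 50


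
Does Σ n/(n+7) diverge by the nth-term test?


lim(n→∞) n/(n+7) = 1/1 = 1  (divide numerator and denominator by n)
lim aₙ = 1 ≠ 0 → series DIVERGES

Diverges (lim aₙ = 1 ≠ 0)


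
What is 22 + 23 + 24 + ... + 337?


Σₖ₌22^337 k = Σₖ₌₁^337 k − Σₖ₌₁^21 k
= 337·338/2 − 21·22/2
= 56953 − 231 = 56722

Σk = 56722


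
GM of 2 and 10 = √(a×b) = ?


GM = √(2×10) = √20 = 4.4721

GM = 4.4721


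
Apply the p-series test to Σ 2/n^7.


p-series test: Σ c/n^p converges if p > 1, diverges if p ≤ 1 (constant c > 0 doesn't affect convergence).
p = 7
7 > 1 → CONVERGES

Converges (p = 7 > 1)


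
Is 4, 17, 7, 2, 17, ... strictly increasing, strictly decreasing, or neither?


Differences: 13, -10, -5, 15
Difference at position 1 is +13 (> 0) but position 2 is -10 (< 0) — sequence both rises and falls
→ NOT monotonic

Not monotonic


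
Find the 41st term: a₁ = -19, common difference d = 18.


aₙ = a₁ + (n-1)d
= -19 + (41-1)×18
= -19 + 720
= 701

a_41 = 701


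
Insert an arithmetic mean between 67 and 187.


AM = (67 + 187)/2 = 254/2 = 127

AM = 127


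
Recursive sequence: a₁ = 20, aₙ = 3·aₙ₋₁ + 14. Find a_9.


Computing step by step:
a_1 = 20
a_2 = 74
a_3 = 236
a_4 = 722
a_5 = 2180
a_6 = 6554
a_7 = 19676
a_8 = 59042
a_9 = 177140


a_9 = 177140


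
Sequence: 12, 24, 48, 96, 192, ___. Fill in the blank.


Pattern: geometric (r=2)
Terms: 12, 24, 48, 96, 192
Next term = 384

Next term = 384


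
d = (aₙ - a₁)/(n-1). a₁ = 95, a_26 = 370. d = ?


d = (aₙ - a₁)/(n-1)
= (370 - 95)/(26-1)
= 275/25 = 11

d = 11


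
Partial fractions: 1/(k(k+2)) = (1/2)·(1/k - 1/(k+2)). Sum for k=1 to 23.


1/(k(k+2)) = (1/2)·(1/k - 1/(k+2)) (partial fractions)
Telescoping: Σ = (1/2)·(1 + 1/2 - 1/24 - 1/25) = 851/1200

Sum = 851/1200


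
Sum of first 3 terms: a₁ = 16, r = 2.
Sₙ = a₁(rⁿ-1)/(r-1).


Sₙ = 16×(2^3 - 1)/(2 - 1)
= 16×(8 - 1)/1
= 16×7/1
= 112

S_3 = 112


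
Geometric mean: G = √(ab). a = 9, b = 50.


GM = √(9×50) = √450 = 21.2132

GM = 21.2132


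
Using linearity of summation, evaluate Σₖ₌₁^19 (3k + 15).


Σ(3k+15) = 3·Σk + 15·n
= 3·190 + 15·19
= 570 + 285 = 855

Σ = 855


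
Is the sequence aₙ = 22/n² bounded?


a₁ = 22, a₂ = 22/4, a₃ = 22/9, ...
0 < aₙ ≤ 22 for all n ≥ 1
The sequence IS bounded

Bounded (0 < aₙ ≤ 22)


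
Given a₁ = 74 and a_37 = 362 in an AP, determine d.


d = (aₙ - a₁)/(n-1)
= (362 - 74)/(37-1)
= 288/36 = 8

d = 8


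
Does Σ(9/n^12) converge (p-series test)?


p-series test: Σ c/n^p converges if p > 1, diverges if p ≤ 1 (constant c > 0 doesn't affect convergence).
p = 12
12 > 1 → CONVERGES

Converges (p = 12 > 1)


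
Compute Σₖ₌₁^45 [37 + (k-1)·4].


aₙ = 37 + (45-1)×4 = 213
Sₙ = n(a₁+aₙ)/2 = 45×(37+213)/2
= 45×250/2 = 5625

S_45 = 5625


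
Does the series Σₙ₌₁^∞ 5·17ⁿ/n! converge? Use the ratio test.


aₙ = 5·17^n/n!
a_{n+1}/aₙ = 17^(n+1)/(n+1)! × n!/17^n  (constant 5 cancels)
= 17/(n+1)
L = lim(n→∞) 17/(n+1) = 0
L < 1 → series CONVERGES

Converges (ratio test: L = 0 < 1)


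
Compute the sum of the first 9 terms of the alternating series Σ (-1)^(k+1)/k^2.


S = 1 - 1/4 + 1/9 - 1/16 + 1/25 - 1/36 + 1/49 - 1/64 ± ...
= 0.828
(Full series converges to +π²/12 ≈ +0.8225)

S_9 = 0.828


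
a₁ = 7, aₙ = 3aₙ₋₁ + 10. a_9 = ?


Computing step by step:
a_1 = 7
a_2 = 31
a_3 = 103
a_4 = 319
a_5 = 967
a_6 = 2911
a_7 = 8743
a_8 = 26239
a_9 = 78727


a_9 = 78727


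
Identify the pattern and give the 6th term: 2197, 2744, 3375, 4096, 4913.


Pattern: perfect cubes: n³
Terms: 2197, 2744, 3375, 4096, 4913
Next term = 5832

Next term = 5832


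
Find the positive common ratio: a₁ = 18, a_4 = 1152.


r^(n-1) = aₙ/a₁
r^3 = 1152/18 = 64
r = 64^(1/3)
= 4

r = 4


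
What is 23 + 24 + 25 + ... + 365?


Σₖ₌23^365 k = Σₖ₌₁^365 k − Σₖ₌₁^22 k
= 365·366/2 − 22·23/2
= 66795 − 253 = 66542

Σk = 66542


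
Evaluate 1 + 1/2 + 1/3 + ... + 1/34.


H_34 = 1/1 + 1/2 + 1/3 + ... + 1/34
= 54062195834749/13127595717600
≈ 4.1182

H_34 = 54062195834749/13127595717600 ≈ 4.1182


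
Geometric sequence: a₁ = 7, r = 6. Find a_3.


aₙ = a₁·r^(n-1)
= 7×6^2
= 7×36
= 252

a_3 = 252


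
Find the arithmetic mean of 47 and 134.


AM = (47 + 134)/2 = 181/2 = 90.5

AM = 90.5


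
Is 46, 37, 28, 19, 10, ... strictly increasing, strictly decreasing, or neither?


Differences: -9, -9, -9, -9
All differences < 0 → strictly DECREASING

Monotonically decreasing


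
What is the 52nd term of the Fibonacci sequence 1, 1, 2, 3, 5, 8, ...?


Fibonacci sequence: 1, 1, 2, 3, 5, 8, 13, 21, 34, 55, 89, ...
F(52) = 32951280099

F(52) = 32951280099


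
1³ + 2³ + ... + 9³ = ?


n(n+1)/2 = 9×10/2 = 45
Σk³ = 45² = 2025

Σk³ = 2025


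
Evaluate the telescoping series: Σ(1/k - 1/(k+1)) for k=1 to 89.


Telescoping: adjacent terms cancel.
= 1/1 - 1/90
= 1 - 1/90 = 89/90

Sum = 89/90


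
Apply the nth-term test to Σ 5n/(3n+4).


lim(n→∞) 5n/(3n+4) = 5/3 = 5/3  (divide numerator and denominator by n)
lim aₙ = 5/3 ≠ 0 → series DIVERGES

Diverges (lim aₙ = 5/3 ≠ 0)


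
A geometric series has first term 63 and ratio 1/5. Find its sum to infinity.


S∞ = a₁/(1-r) = 63/(1 - 1/5)
= 63/(4/5)
= 315/4

S∞ = 315/4


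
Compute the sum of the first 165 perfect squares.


n = 165
n(n+1)(2n+1)/6 = 165×166×331/6
= 9066090/6 = 1511015

Σk² = 1511015


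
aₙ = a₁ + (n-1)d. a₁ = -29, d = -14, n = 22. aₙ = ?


aₙ = a₁ + (n-1)d
= -29 + (22-1)×-14
= -29 - 294
= -323

a_22 = -323


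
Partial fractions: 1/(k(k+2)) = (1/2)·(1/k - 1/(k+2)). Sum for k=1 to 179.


1/(k(k+2)) = (1/2)·(1/k - 1/(k+2)) (partial fractions)
Telescoping: Σ = (1/2)·(1 + 1/2 - 1/180 - 1/181) = 48509/65160

Sum = 48509/65160


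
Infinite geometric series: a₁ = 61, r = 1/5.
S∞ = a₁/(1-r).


S∞ = a₁/(1-r) = 61/(1 - 1/5)
= 61/(4/5)
= 305/4

S∞ = 305/4


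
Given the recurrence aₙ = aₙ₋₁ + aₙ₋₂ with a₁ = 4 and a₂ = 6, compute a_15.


Computing iteratively: 4, 6, 10, 16, 26, 42, 68, 110, 178, 288, 466, 754, ...
a_15 = 3194

a_15 = 3194


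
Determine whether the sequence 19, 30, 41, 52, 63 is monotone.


Differences: 11, 11, 11, 11
All differences > 0 → strictly INCREASING

Monotonically increasing


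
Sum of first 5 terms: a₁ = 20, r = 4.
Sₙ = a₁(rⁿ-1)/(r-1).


Sₙ = 20×(4^5 - 1)/(4 - 1)
= 20×(1024 - 1)/3
= 20×1023/3
= 6820

S_5 = 6820


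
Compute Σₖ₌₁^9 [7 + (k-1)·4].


aₙ = 7 + (9-1)×4 = 39
Sₙ = n(a₁+aₙ)/2 = 9×(7+39)/2
= 9×46/2 = 207

S_9 = 207


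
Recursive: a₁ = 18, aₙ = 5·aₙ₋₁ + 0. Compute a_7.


Computing step by step:
a_1 = 18
a_2 = 90
a_3 = 450
a_4 = 2250
a_5 = 11250
a_6 = 56250
a_7 = 281250


a_7 = 281250


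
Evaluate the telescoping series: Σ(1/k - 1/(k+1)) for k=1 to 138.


Telescoping: adjacent terms cancel.
= 1/1 - 1/139
= 1 - 1/139 = 138/139

Sum = 138/139


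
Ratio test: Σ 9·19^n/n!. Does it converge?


aₙ = 9·19^n/n!
a_{n+1}/aₙ = 19^(n+1)/(n+1)! × n!/19^n  (constant 9 cancels)
= 19/(n+1)
L = lim(n→∞) 19/(n+1) = 0
L < 1 → series CONVERGES

Converges (ratio test: L = 0 < 1)


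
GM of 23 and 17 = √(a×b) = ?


GM = √(23×17) = √391 = 19.7737

GM = 19.7737


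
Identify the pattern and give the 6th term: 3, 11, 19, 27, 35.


Pattern: arithmetic (d=8)
Terms: 3, 11, 19, 27, 35
Next term = 43

Next term = 43


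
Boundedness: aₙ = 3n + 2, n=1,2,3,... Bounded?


aₙ = 3n + 2 → as n→∞, aₙ→∞
No finite upper bound exists
The sequence is UNBOUNDED

Unbounded (aₙ → ∞ as n → ∞)


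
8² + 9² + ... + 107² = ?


Σₖ₌8^107 k² = Σₖ₌₁^107 k² − Σₖ₌₁^7 k²
= 107·108·215/6 − 7·8·15/6
= 414090 − 140 = 413950

Σk² = 413950


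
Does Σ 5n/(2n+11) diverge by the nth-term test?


lim(n→∞) 5n/(2n+11) = 5/2 = 5/2  (divide numerator and denominator by n)
lim aₙ = 5/2 ≠ 0 → series DIVERGES

Diverges (lim aₙ = 5/2 ≠ 0)


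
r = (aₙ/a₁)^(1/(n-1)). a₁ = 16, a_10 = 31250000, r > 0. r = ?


r^(n-1) = aₙ/a₁
r^9 = 31250000/16 = 1953125
r = 1953125^(1/9)
= 5

r = 5


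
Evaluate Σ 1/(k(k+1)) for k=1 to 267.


1/(k(k+1)) = 1/k - 1/(k+1) (partial fractions)
Telescoping: Σ = 1 - 1/268 = 267/268

Sum = 267/268


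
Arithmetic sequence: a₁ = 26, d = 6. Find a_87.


aₙ = a₁ + (n-1)d
= 26 + (87-1)×6
= 26 + 516
= 542

a_87 = 542


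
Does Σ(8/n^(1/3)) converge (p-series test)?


p-series test: Σ c/n^p converges if p > 1, diverges if p ≤ 1 (constant c > 0 doesn't affect convergence).
p = 1/3
1/3 ≤ 1 → DIVERGES

Diverges (p = 1/3 ≤ 1)


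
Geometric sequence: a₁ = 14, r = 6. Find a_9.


aₙ = a₁·r^(n-1)
= 14×6^8
= 14×1679616
= 23514624

a_9 = 23514624


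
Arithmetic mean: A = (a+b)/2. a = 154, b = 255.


AM = (154 + 255)/2 = 409/2 = 204.5

AM = 204.5


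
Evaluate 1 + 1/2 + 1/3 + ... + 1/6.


H_6 = 1/1 + 1/2 + 1/3 + 1/4 + 1/5 + 1/6
= 49/20
≈ 2.45

H_6 = 49/20 ≈ 2.45


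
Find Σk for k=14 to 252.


Σₖ₌14^252 k = Σₖ₌₁^252 k − Σₖ₌₁^13 k
= 252·253/2 − 13·14/2
= 31878 − 91 = 31787

Σk = 31787


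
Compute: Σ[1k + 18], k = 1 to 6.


Σ(1k+18) = 1·Σk + 18·n
= 1·21 + 18·6
= 21 + 108 = 129

Σ = 129


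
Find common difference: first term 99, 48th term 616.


d = (aₙ - a₁)/(n-1)
= (616 - 99)/(48-1)
= 517/47 = 11

d = 11


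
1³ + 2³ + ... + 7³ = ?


n(n+1)/2 = 7×8/2 = 28
Σk³ = 28² = 784

Σk³ = 784


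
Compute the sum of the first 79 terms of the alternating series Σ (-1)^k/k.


S = -1 + 1/2 - 1/3 + 1/4 - 1/5 + 1/6 - 1/7 + 1/8 ± ...
= -0.6994
(Full series converges to -ln(2) ≈ -0.6931)

S_79 = -0.6994


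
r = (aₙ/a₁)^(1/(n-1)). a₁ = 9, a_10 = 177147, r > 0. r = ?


r^(n-1) = aₙ/a₁
r^9 = 177147/9 = 19683
r = 19683^(1/9)
= 3

r = 3


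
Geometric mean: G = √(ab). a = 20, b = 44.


GM = √(20×44) = √880 = 29.6648

GM = 29.6648


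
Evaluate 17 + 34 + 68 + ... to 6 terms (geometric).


Sₙ = 17×(2^6 - 1)/(2 - 1)
= 17×(64 - 1)/1
= 17×63/1
= 1071

S_6 = 1071


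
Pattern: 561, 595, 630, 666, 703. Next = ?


Pattern: triangular numbers: n(n+1)/2
Terms: 561, 595, 630, 666, 703
Next term = 741

Next term = 741


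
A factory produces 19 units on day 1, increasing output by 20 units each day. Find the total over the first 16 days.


aₙ = 19 + (16-1)×20 = 319
Sₙ = n(a₁+aₙ)/2 = 16×(19+319)/2
= 16×338/2 = 2704

S_16 = 2704


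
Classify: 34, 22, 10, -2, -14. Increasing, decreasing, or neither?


Differences: -12, -12, -12, -12
All differences < 0 → strictly DECREASING

Monotonically decreasing


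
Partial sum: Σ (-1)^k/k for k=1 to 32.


S = -1 + 1/2 - 1/3 + 1/4 - 1/5 + 1/6 - 1/7 + 1/8 ± ...
= -0.6778
(Full series converges to -ln(2) ≈ -0.6931)

S_32 = -0.6778


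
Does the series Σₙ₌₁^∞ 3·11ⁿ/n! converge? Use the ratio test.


aₙ = 3·11^n/n!
a_{n+1}/aₙ = 11^(n+1)/(n+1)! × n!/11^n  (constant 3 cancels)
= 11/(n+1)
L = lim(n→∞) 11/(n+1) = 0
L < 1 → series CONVERGES

Converges (ratio test: L = 0 < 1)


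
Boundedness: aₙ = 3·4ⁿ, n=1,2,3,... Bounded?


aₙ = 3·4ⁿ → as n→∞, aₙ→∞ (since base 4 > 1)
No finite upper bound exists
The sequence is UNBOUNDED

Unbounded (aₙ → ∞ as n → ∞)


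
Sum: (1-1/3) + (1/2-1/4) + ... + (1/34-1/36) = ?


Telescoping with gap 2: two head and two tail terms survive.
= (1 + 1/2) - (1/35 + 1/36)
= 3/2 - 1/35 - 1/36 = 1819/1260

Sum = 1819/1260


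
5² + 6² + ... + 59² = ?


Σₖ₌5^59 k² = Σₖ₌₁^59 k² − Σₖ₌₁^4 k²
= 59·60·119/6 − 4·5·9/6
= 70210 − 30 = 70180

Σk² = 70180


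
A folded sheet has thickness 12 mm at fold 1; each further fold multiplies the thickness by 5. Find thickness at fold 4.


aₙ = a₁·r^(n-1)
= 12×5^3
= 12×125
= 1500

a_4 = 1500


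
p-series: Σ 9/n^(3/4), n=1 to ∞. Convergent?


p-series test: Σ c/n^p converges if p > 1, diverges if p ≤ 1 (constant c > 0 doesn't affect convergence).
p = 3/4
3/4 ≤ 1 → DIVERGES

Diverges (p = 3/4 ≤ 1)


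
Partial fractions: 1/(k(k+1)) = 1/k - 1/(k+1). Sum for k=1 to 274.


1/(k(k+1)) = 1/k - 1/(k+1) (partial fractions)
Telescoping: Σ = 1 - 1/275 = 274/275

Sum = 274/275


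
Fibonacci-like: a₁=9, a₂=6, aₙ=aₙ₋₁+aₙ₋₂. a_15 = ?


Computing iteratively: 9, 6, 15, 21, 36, 57, 93, 150, 243, 393, 636, 1029, ...
a_15 = 4359

a_15 = 4359


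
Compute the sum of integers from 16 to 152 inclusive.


Σₖ₌16^152 k = Σₖ₌₁^152 k − Σₖ₌₁^15 k
= 152·153/2 − 15·16/2
= 11628 − 120 = 11508

Σk = 11508


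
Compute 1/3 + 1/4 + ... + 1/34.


Σₖ₌3^34 1/k = 1/3 + 1/4 + 1/5 + ... + 1/34
= 34370802258349/13127595717600
≈ 2.6182

Sum = 34370802258349/13127595717600 ≈ 2.6182


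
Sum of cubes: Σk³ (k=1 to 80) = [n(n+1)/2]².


n(n+1)/2 = 80×81/2 = 3240
Σk³ = 3240² = 10497600

Σk³ = 10497600


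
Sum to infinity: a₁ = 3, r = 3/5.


S∞ = a₁/(1-r) = 3/(1 - 3/5)
= 3/(2/5)
= 15/2

S∞ = 15/2


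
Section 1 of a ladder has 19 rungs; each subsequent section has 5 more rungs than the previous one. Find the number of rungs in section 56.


aₙ = a₁ + (n-1)d
= 19 + (56-1)×5
= 19 + 275
= 294

a_56 = 294


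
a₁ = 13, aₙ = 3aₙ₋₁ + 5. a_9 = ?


Computing step by step:
a_1 = 13
a_2 = 44
a_3 = 137
a_4 = 416
a_5 = 1253
a_6 = 3764
a_7 = 11297
a_8 = 33896
a_9 = 101693


a_9 = 101693


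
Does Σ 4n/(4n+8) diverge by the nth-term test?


lim(n→∞) 4n/(4n+8) = 4/4 = 1  (divide numerator and denominator by n)
lim aₙ = 1 ≠ 0 → series DIVERGES

Diverges (lim aₙ = 1 ≠ 0)


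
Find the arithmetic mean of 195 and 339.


AM = (195 + 339)/2 = 534/2 = 267

AM = 267


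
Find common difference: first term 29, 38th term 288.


d = (aₙ - a₁)/(n-1)
= (288 - 29)/(38-1)
= 259/37 = 7

d = 7


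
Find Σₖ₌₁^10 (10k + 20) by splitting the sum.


Σ(10k+20) = 10·Σk + 20·n
= 10·55 + 20·10
= 550 + 200 = 750

Σ = 750


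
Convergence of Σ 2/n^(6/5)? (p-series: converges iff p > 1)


p-series test: Σ c/n^p converges if p > 1, diverges if p ≤ 1 (constant c > 0 doesn't affect convergence).
p = 6/5
6/5 > 1 → CONVERGES

Converges (p = 6/5 > 1)


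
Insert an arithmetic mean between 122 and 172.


AM = (122 + 172)/2 = 294/2 = 147

AM = 147


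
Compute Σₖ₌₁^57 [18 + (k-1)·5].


aₙ = 18 + (57-1)×5 = 298
Sₙ = n(a₁+aₙ)/2 = 57×(18+298)/2
= 57×316/2 = 9006

S_57 = 9006


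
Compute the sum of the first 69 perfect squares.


n = 69
n(n+1)(2n+1)/6 = 69×70×139/6
= 671370/6 = 111895

Σk² = 111895


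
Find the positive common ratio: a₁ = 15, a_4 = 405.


r^(n-1) = aₙ/a₁
r^3 = 405/15 = 27
r = 27^(1/3)
= 3

r = 3


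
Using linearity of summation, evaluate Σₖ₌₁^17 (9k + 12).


Σ(9k+12) = 9·Σk + 12·n
= 9·153 + 12·17
= 1377 + 204 = 1581

Σ = 1581


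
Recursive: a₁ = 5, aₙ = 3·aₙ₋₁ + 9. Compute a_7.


Computing step by step:
a_1 = 5
a_2 = 24
a_3 = 81
a_4 = 252
a_5 = 765
a_6 = 2304
a_7 = 6921


a_7 = 6921


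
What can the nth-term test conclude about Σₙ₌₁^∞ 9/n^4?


lim(n→∞) 9/n^4 = 0
lim aₙ = 0 → nth-term test is INCONCLUSIVE
(Need other tests; this is actually a convergent p-series with p=4 > 1)

Inconclusive (lim aₙ = 0; need another test)


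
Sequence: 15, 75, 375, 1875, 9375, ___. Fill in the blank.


Pattern: geometric (r=5)
Terms: 15, 75, 375, 1875, 9375
Next term = 46875

Next term = 46875


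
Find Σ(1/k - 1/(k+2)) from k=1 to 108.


Telescoping with gap 2: two head and two tail terms survive.
= (1 + 1/2) - (1/109 + 1/110)
= 3/2 - 1/109 - 1/110 = 8883/5995

Sum = 8883/5995


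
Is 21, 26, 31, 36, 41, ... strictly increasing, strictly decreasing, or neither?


Differences: 5, 5, 5, 5
All differences > 0 → strictly INCREASING

Monotonically increasing


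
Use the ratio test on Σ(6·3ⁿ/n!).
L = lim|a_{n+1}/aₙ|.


aₙ = 6·3^n/n!
a_{n+1}/aₙ = 3^(n+1)/(n+1)! × n!/3^n  (constant 6 cancels)
= 3/(n+1)
L = lim(n→∞) 3/(n+1) = 0
L < 1 → series CONVERGES

Converges (ratio test: L = 0 < 1)


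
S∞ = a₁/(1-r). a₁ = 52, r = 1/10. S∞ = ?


S∞ = a₁/(1-r) = 52/(1 - 1/10)
= 52/(9/10)
= 520/9

S∞ = 520/9


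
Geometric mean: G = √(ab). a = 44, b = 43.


GM = √(44×43) = √1892 = 43.4971

GM = 43.4971


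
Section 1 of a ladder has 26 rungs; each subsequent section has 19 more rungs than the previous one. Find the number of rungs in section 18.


aₙ = a₁ + (n-1)d
= 26 + (18-1)×19
= 26 + 323
= 349

a_18 = 349


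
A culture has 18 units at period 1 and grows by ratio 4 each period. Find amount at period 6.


aₙ = a₁·r^(n-1)
= 18×4^5
= 18×1024
= 18432

a_6 = 18432


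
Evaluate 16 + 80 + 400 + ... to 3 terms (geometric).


Sₙ = 16×(5^3 - 1)/(5 - 1)
= 16×(125 - 1)/4
= 16×124/4
= 496

S_3 = 496


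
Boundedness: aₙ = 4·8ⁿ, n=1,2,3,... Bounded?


aₙ = 4·8ⁿ → as n→∞, aₙ→∞ (since base 8 > 1)
No finite upper bound exists
The sequence is UNBOUNDED

Unbounded (aₙ → ∞ as n → ∞)


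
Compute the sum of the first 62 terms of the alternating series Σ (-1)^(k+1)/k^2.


S = 1 - 1/4 + 1/9 - 1/16 + 1/25 - 1/36 + 1/49 - 1/64 ± ...
= 0.8223
(Full series converges to +π²/12 ≈ +0.8225)

S_62 = 0.8223


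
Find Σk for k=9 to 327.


Σₖ₌9^327 k = Σₖ₌₁^327 k − Σₖ₌₁^8 k
= 327·328/2 − 8·9/2
= 53628 − 36 = 53592

Σk = 53592


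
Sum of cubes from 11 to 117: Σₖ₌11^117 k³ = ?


Σₖ₌11^117 k³ = [117·118/2]² − [10·11/2]²
= 47651409 − 3025 = 47648384

Σk³ = 47648384


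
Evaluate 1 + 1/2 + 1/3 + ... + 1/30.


H_30 = 1/1 + 1/2 + 1/3 + ... + 1/30
= 9304682830147/2329089562800
≈ 3.995

H_30 = 9304682830147/2329089562800 ≈ 3.995


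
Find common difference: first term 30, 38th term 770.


d = (aₙ - a₁)/(n-1)
= (770 - 30)/(38-1)
= 740/37 = 20

d = 20


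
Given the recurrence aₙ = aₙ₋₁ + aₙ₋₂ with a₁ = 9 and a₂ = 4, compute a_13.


Computing iteratively: 9, 4, 13, 17, 30, 47, 77, 124, 201, 325, 526, 851, ...
a_13 = 1377

a_13 = 1377


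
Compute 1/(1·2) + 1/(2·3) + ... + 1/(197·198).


1/(k(k+1)) = 1/k - 1/(k+1) (partial fractions)
Telescoping: Σ = 1 - 1/198 = 197/198

Sum = 197/198


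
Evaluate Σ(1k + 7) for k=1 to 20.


Σ(1k+7) = 1·Σk + 7·n
= 1·210 + 7·20
= 210 + 140 = 350

Σ = 350


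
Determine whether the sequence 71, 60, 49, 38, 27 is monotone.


Differences: -11, -11, -11, -11
All differences < 0 → strictly DECREASING

Monotonically decreasing


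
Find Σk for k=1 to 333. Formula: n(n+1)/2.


n(n+1)/2 = 333×334/2 = 111222/2 = 55611

Σk = 55611


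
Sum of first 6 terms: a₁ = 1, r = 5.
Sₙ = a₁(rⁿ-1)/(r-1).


Sₙ = 1×(5^6 - 1)/(5 - 1)
= 1×(15625 - 1)/4
= 1×15624/4
= 3906

S_6 = 3906


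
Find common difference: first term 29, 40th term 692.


d = (aₙ - a₁)/(n-1)
= (692 - 29)/(40-1)
= 663/39 = 17

d = 17


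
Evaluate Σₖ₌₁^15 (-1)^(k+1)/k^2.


S = 1 - 1/4 + 1/9 - 1/16 + 1/25 - 1/36 + 1/49 - 1/64 ± ...
= 0.8245
(Full series converges to +π²/12 ≈ +0.8225)

S_15 = 0.8245


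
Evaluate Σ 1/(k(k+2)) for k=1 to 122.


1/(k(k+2)) = (1/2)·(1/k - 1/(k+2)) (partial fractions)
Telescoping: Σ = (1/2)·(1 + 1/2 - 1/123 - 1/124) = 22631/30504

Sum = 22631/30504


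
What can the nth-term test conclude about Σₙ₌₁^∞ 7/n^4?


lim(n→∞) 7/n^4 = 0
lim aₙ = 0 → nth-term test is INCONCLUSIVE
(Need other tests; this is actually a convergent p-series with p=4 > 1)

Inconclusive (lim aₙ = 0; need another test)


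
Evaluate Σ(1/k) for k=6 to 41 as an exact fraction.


Σₖ₌6^41 1/k = 1/6 + 1/7 + 1/8 + ... + 1/41
= 40219449830612693/19914562703599200
≈ 2.0196

Sum = 40219449830612693/19914562703599200 ≈ 2.0196


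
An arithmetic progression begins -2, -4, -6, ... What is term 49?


aₙ = a₁ + (n-1)d
= -2 + (49-1)×-2
= -2 - 96
= -98

a_49 = -98


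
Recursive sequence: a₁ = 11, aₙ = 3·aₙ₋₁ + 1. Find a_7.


Computing step by step:
a_1 = 11
a_2 = 34
a_3 = 103
a_4 = 310
a_5 = 931
a_6 = 2794
a_7 = 8383


a_7 = 8383


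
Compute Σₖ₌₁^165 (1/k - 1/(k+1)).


Telescoping: adjacent terms cancel.
= 1/1 - 1/166
= 1 - 1/166 = 165/166

Sum = 165/166


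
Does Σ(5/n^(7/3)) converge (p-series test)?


p-series test: Σ c/n^p converges if p > 1, diverges if p ≤ 1 (constant c > 0 doesn't affect convergence).
p = 7/3
7/3 > 1 → CONVERGES

Converges (p = 7/3 > 1)


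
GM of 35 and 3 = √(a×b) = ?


GM = √(35×3) = √105 = 10.247

GM = 10.247


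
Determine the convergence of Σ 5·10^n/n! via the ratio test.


aₙ = 5·10^n/n!
a_{n+1}/aₙ = 10^(n+1)/(n+1)! × n!/10^n  (constant 5 cancels)
= 10/(n+1)
L = lim(n→∞) 10/(n+1) = 0
L < 1 → series CONVERGES

Converges (ratio test: L = 0 < 1)


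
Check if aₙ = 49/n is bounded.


a₁ = 49, a₂ = 49/2, a₃ = 49/3, ...
0 < aₙ ≤ 49 for all n ≥ 1
Lower bound: 0, Upper bound: 49
The sequence IS bounded

Bounded (0 < aₙ ≤ 49)


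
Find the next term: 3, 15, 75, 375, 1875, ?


Pattern: geometric (r=5)
Terms: 3, 15, 75, 375, 1875
Next term = 9375

Next term = 9375


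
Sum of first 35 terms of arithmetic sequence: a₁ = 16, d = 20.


aₙ = 16 + (35-1)×20 = 696
Sₙ = n(a₁+aₙ)/2 = 35×(16+696)/2
= 35×712/2 = 12460

S_35 = 12460


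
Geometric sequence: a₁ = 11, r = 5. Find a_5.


aₙ = a₁·r^(n-1)
= 11×5^4
= 11×625
= 6875

a_5 = 6875


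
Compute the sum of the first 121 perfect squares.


n = 121
n(n+1)(2n+1)/6 = 121×122×243/6
= 3587166/6 = 597861

Σk² = 597861


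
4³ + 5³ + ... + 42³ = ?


Σₖ₌4^42 k³ = [42·43/2]² − [3·4/2]²
= 815409 − 36 = 815373

Σk³ = 815373


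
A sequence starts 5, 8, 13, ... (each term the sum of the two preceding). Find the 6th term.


Computing iteratively: 5, 8, 13, 21, 34, 55
a_6 = 55

a_6 = 55


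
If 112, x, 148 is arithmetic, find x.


AM = (112 + 148)/2 = 260/2 = 130

AM = 130


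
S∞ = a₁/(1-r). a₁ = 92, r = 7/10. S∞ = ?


S∞ = a₁/(1-r) = 92/(1 - 7/10)
= 92/(3/10)
= 920/3

S∞ = 920/3


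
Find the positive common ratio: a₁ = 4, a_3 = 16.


r^(n-1) = aₙ/a₁
r^2 = 16/4 = 4
r = 4^(1/2)
= ±2; taking r > 0 gives r = 2

r = 2


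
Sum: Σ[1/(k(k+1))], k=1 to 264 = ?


1/(k(k+1)) = 1/k - 1/(k+1) (partial fractions)
Telescoping: Σ = 1 - 1/265 = 264/265

Sum = 264/265


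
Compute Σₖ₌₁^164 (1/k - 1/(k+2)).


Telescoping with gap 2: two head and two tail terms survive.
= (1 + 1/2) - (1/165 + 1/166)
= 3/2 - 1/165 - 1/166 = 20377/13695

Sum = 20377/13695


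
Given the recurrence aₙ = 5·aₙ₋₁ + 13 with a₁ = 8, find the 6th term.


Computing step by step:
a_1 = 8
a_2 = 53
a_3 = 278
a_4 = 1403
a_5 = 7028
a_6 = 35153


a_6 = 35153


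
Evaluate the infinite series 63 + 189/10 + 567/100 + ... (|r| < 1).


S∞ = a₁/(1-r) = 63/(1 - 3/10)
= 63/(7/10)
= 90

S∞ = 90


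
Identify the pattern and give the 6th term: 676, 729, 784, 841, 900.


Pattern: perfect squares: n²
Terms: 676, 729, 784, 841, 900
Next term = 961

Next term = 961


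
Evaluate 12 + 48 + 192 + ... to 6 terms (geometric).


Sₙ = 12×(4^6 - 1)/(4 - 1)
= 12×(4096 - 1)/3
= 12×4095/3
= 16380

S_6 = 16380
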